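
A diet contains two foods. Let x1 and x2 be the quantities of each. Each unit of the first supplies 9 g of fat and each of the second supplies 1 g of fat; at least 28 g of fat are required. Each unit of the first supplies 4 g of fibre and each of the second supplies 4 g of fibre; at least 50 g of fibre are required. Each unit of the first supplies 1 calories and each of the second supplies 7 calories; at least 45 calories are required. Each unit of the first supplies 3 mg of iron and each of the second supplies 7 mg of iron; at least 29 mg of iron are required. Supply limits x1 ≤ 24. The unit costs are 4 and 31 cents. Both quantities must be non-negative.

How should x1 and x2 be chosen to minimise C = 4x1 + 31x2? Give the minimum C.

Vertices and C = 4x1 + 31x2:
  (0, 28) → C = 868
  (31/16, 169/16) → C = 5363/16
  (85/12, 65/12) → C = 785/4
  (24, 3) → C = 189
The feasible region is unbounded (it extends along (0, 1)), but C strictly increases along every unbounded feasible direction, so there is no improving ray and the minimum is attained at a vertex.

x1 = 24, x2 = 3, minimum C = 189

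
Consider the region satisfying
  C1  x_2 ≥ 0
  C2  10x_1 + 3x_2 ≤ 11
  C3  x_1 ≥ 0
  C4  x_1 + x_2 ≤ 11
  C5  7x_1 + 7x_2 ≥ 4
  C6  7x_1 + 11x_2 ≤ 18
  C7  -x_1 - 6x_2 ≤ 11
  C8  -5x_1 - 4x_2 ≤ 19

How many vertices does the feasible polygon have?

5

The feasible vertices (each the meet of two boundaries and inside every other half-plane) are:
  (11/10, 0)
  (4/7, 0)
  (67/89, 103/89)
  (0, 4/7)
  (0, 18/11)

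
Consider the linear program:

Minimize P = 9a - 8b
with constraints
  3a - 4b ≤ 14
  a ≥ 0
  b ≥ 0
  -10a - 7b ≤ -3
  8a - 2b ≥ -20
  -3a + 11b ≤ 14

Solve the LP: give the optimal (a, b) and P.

Corner points and P = 9a - 8b:
  (14/3, 0) → P = 42
  (10, 4) → P = 58
  (0, 3/7) → P = -24/7
  (0, 14/11) → P = -112/11
  (3/10, 0) → P = 27/10

a = 0, b = 14/11, minimum P = -112/11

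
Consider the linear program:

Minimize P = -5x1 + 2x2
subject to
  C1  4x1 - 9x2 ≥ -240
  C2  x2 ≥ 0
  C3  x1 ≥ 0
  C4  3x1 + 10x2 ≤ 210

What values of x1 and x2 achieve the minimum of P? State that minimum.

Extreme points and P = -5x1 + 2x2:
  (0, 0) → P = 0
  (70, 0) → P = -350
  (0, 21) → P = 42

x1 = 70, x2 = 0, minimum P = -350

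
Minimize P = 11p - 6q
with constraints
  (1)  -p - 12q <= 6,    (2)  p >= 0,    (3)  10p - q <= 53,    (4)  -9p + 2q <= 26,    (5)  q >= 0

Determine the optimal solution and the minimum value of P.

p = 12, q = 67, minimum P = -270

Feasible corners and P = 11p - 6q:
  (0, 13) → P = -78
  (0, 0) → P = 0
  (12, 67) → P = -270
  (53/10, 0) → P = 583/10

The optimum lies where 10p - q = 53 and -9p + 2q = 26.
Solving simultaneously gives p = 12, q = 67.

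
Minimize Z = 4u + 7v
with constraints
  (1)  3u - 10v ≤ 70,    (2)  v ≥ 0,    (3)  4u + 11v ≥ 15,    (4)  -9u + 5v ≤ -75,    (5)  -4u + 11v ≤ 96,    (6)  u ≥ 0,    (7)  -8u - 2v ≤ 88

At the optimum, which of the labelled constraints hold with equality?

Feasible corners and Z = 4u + 7v:
  (70/3, 0) → Z = 280/3
  (25/3, 0) → Z = 100/3
  (1305/79, 1164/79) → Z = 13368/79
The feasible region is unbounded (it extends along (10, 3), (11, 4)), but Z strictly increases along every unbounded feasible direction, so there is no improving ray and the minimum is attained at a vertex.

The minimum is at (25/3, 0). Substituting into each constraint, equality holds for (2) and (4); the remaining constraints have slack.

(2) and (4)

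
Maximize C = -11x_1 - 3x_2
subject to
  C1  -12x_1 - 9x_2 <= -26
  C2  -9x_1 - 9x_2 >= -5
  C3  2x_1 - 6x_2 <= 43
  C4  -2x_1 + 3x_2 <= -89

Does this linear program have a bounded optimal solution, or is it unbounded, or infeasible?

infeasible

The boundaries -12x_1 - 9x_2 = -26 and -2x_1 + 3x_2 = -89 meet at (293/18, -508/27), but that point violates 2x_1 - 6x_2 ≤ 43. Every candidate vertex is excluded by some other constraint, so the feasible region is empty.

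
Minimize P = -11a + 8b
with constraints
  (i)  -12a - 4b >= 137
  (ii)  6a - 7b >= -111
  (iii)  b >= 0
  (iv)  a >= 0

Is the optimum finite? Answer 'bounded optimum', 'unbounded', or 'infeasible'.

The boundaries -12a - 4b = 137 and 6a - 7b = -111 meet at (-1403/108, 85/18), but that point violates a ≥ 0. Every candidate vertex is excluded by some other constraint, so the feasible region is empty.

infeasible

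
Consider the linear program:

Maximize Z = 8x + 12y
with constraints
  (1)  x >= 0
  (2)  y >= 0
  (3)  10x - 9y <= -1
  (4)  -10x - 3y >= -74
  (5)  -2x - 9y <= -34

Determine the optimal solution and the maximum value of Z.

x = 0, y = 74/3, maximum Z = 296

Corner points and Z = 8x + 12y:
  (0, 74/3) → Z = 296
  (0, 34/9) → Z = 136/3
  (221/40, 25/4) → Z = 596/5
  (11/4, 19/6) → Z = 60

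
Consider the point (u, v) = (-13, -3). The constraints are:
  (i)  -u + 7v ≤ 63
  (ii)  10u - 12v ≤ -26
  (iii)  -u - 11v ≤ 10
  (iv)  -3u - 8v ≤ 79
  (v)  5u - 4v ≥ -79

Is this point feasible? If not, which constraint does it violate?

Constraint (iii): -u - 11v = 46, which is not ≤ 10. All other constraints are satisfied.

not feasible — violates (iii)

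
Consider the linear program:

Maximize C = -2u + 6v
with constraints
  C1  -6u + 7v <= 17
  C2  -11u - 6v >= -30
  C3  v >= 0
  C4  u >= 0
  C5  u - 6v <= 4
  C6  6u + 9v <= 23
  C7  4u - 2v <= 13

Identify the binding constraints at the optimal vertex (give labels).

Corner points and C = -2u + 6v:
  (0, 17/7) → C = 102/7
  (1/12, 5/2) → C = 89/6
  (30/11, 0) → C = -60/11
  (44/21, 73/63) → C = 58/21
  (0, 0) → C = 0

The maximum is at (1/12, 5/2). Substituting into each constraint, equality holds for C1 and C6; the remaining constraints have slack.

C1 and C6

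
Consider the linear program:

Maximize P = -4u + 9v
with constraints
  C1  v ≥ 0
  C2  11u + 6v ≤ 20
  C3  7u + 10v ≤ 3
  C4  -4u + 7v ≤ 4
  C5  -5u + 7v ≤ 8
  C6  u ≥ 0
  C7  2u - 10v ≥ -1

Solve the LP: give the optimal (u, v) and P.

Feasible corners and P = -4u + 9v:
  (3/7, 0) → P = -12/7
  (0, 0) → P = 0
  (2/9, 13/90) → P = 37/90
  (0, 1/10) → P = 9/10

u = 0, v = 1/10, maximum P = 9/10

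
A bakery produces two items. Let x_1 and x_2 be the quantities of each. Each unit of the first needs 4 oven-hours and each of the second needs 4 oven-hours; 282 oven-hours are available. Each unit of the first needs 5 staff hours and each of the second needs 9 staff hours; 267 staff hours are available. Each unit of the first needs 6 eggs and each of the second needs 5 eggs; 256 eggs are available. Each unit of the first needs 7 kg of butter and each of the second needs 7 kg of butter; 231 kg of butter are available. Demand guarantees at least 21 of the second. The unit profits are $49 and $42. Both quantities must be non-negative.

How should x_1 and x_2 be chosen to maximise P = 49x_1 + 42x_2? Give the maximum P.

Feasible corners and P = 49x_1 + 42x_2:
  (0, 89/3) → P = 1246
  (0, 21) → P = 882
  (15/2, 51/2) → P = 2877/2
  (12, 21) → P = 1470

At the optimal vertex, 7x_1 + 7x_2 = 231 and x_2 = 21.
Solving simultaneously gives x_1 = 12, x_2 = 21.

x_1 = 12, x_2 = 21, maximum P = 1470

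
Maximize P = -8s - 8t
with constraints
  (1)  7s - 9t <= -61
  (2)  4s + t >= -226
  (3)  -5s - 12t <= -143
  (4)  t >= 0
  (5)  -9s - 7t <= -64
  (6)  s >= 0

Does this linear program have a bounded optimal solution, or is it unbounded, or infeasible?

bounded optimum

Vertices and P = -8s - 8t:
  (185/43, 1306/129) → P = -14888/129
  (0, 143/12) → P = -286/3
The feasible region has finitely many vertices and no improving ray; the maximum is -286/3 at (0, 143/12).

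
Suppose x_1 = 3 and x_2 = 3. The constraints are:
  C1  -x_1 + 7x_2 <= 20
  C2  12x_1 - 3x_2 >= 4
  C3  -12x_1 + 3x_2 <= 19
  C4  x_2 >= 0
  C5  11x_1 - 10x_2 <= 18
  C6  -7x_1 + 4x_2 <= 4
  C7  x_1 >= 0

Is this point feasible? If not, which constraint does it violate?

C1: 18 ≤ 20 ✓
C2: 27 ≥ 4 ✓
C3: -27 ≤ 19 ✓
C4: 3 ≥ 0 ✓
C5: 3 ≤ 18 ✓
C6: -9 ≤ 4 ✓
C7: 3 ≥ 0 ✓

feasible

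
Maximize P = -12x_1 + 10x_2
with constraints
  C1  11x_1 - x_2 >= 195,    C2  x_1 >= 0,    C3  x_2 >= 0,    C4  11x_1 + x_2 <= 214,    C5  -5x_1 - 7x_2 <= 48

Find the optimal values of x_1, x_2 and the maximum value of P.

Extreme points and P = -12x_1 + 10x_2:
  (195/11, 0) → P = -2340/11
  (409/22, 19/2) → P = -1409/11
  (214/11, 0) → P = -2568/11

The optimum lies where 11x_1 - x_2 = 195 and 11x_1 + x_2 = 214.
Solving simultaneously gives x_1 = 409/22, x_2 = 19/2.

x_1 = 409/22, x_2 = 19/2, maximum P = -1409/11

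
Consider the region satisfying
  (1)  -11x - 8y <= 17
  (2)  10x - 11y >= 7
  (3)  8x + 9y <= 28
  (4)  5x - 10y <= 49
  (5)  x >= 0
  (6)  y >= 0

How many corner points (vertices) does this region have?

Of the 15 pairwise boundary intersections, those satisfying every inequality are:
  (371/178, 112/89)
  (7/10, 0)
  (7/2, 0)

3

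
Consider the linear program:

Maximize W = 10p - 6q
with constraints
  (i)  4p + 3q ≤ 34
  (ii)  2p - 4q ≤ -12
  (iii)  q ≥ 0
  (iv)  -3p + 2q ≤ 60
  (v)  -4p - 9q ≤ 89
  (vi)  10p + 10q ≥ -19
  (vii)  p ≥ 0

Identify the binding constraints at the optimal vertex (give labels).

(i) and (ii)

Vertices and W = 10p - 6q:
  (50/11, 58/11) → W = 152/11
  (0, 34/3) → W = -68
  (0, 3) → W = -18

The maximum is at (50/11, 58/11). Substituting into each constraint, equality holds for (i) and (ii); the remaining constraints have slack.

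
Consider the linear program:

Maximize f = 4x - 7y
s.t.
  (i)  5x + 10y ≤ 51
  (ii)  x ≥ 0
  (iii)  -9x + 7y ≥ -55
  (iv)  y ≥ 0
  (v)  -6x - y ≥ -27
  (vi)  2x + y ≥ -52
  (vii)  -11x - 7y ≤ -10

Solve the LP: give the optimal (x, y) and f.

x = 9/2, y = 0, maximum f = 18

Feasible corners and f = 4x - 7y:
  (0, 51/10) → f = -357/10
  (219/55, 171/55) → f = -321/55
  (0, 10/7) → f = -10
  (9/2, 0) → f = 18
  (10/11, 0) → f = 40/11

The binding constraints are y = 0 and -6x - y = -27.
Solving simultaneously gives x = 9/2, y = 0.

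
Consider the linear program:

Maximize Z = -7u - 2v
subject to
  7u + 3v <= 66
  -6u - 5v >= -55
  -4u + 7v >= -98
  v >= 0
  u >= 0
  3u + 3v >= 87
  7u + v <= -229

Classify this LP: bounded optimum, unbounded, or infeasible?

The boundaries -6u - 5v = -55 and 3u + 3v = 87 meet at (-90, 119), but that point violates u ≥ 0. Every candidate vertex is excluded by some other constraint, so the feasible region is empty.

infeasible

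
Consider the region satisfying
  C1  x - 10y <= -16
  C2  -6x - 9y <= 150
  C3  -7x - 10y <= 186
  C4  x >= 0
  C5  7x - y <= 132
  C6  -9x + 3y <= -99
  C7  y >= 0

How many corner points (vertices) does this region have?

3

The feasible vertices (each the meet of two boundaries and inside every other half-plane) are:
  (1336/69, 244/69)
  (346/29, 81/29)
  (99/4, 165/4)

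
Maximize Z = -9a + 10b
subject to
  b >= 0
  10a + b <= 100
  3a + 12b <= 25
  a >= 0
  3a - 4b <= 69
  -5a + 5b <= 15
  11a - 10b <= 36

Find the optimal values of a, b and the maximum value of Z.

a = 0, b = 25/12, maximum Z = 125/6

Corner points and Z = -9a + 10b:
  (0, 0) → Z = 0
  (36/11, 0) → Z = -324/11
  (0, 25/12) → Z = 125/6
  (341/81, 167/162) → Z = -2234/81

The binding constraints are 3a + 12b = 25 and a = 0.
Solving simultaneously gives a = 0, b = 25/12.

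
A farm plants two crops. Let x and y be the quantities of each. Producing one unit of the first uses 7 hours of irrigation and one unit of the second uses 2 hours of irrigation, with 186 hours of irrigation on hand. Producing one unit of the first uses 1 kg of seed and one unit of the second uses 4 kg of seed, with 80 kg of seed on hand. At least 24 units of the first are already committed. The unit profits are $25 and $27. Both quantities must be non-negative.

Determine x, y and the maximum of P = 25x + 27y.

x = 24, y = 9, maximum P = 843

The binding constraints are 7x + 2y = 186 and x = 24.
Solving simultaneously gives x = 24, y = 9.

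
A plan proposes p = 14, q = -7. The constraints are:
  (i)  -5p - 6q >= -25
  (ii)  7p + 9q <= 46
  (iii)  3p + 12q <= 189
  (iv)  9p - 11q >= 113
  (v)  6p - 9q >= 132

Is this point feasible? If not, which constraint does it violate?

not feasible — violates (i)

Constraint (i): -5p - 6q = -28, which is not ≥ -25. All other constraints are satisfied.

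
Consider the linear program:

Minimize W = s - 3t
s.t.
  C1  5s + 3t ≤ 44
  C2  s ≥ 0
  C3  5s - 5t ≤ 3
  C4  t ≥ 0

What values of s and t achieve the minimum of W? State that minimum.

s = 0, t = 44/3, minimum W = -44

The optimum lies where 5s + 3t = 44 and s = 0.
Solving simultaneously gives s = 0, t = 44/3.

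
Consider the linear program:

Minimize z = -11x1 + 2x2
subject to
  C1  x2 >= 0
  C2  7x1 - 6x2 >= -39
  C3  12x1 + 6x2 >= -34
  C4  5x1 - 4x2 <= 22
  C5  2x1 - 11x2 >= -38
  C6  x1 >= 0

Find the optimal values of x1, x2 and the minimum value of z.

x1 = 394/47, x2 = 234/47, minimum z = -3866/47

Corner points and z = -11x1 + 2x2:
  (22/5, 0) → z = -242/5
  (0, 0) → z = 0
  (394/47, 234/47) → z = -3866/47
  (0, 38/11) → z = 76/11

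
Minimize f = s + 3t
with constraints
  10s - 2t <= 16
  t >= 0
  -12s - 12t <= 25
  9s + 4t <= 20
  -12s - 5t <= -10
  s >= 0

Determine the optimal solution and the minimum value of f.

s = 5/6, t = 0, minimum f = 5/6

Vertices and f = s + 3t:
  (8/5, 0) → f = 8/5
  (52/29, 28/29) → f = 136/29
  (5/6, 0) → f = 5/6
  (0, 5) → f = 15
  (0, 2) → f = 6

At the optimal vertex, t = 0 and -12s - 5t = -10.
Solving simultaneously gives s = 5/6, t = 0.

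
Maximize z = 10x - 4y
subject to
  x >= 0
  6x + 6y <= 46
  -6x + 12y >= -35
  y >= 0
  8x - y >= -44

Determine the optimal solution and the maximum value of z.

Vertices and z = 10x - 4y:
  (0, 23/3) → z = -92/3
  (0, 0) → z = 0
  (127/18, 11/18) → z = 613/9
  (35/6, 0) → z = 175/3

The optimum lies where 6x + 6y = 46 and -6x + 12y = -35.
Solving simultaneously gives x = 127/18, y = 11/18.

x = 127/18, y = 11/18, maximum z = 613/9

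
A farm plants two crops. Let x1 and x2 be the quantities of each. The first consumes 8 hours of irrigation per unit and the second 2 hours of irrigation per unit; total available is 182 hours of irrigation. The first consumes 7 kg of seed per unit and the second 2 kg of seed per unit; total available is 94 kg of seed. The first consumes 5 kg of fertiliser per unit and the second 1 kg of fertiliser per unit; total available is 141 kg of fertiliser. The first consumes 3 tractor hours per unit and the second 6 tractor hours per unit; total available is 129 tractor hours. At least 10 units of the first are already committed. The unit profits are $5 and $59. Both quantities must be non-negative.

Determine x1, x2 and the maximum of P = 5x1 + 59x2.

x1 = 10, x2 = 12, maximum P = 758

At the optimal vertex, 7x1 + 2x2 = 94 and x1 = 10.
Solving simultaneously gives x1 = 10, x2 = 12.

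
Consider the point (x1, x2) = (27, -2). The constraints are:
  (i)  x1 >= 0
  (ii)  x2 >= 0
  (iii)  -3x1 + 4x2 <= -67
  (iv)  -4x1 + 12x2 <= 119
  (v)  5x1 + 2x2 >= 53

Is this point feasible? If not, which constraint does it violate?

Constraint (ii): x2 = -2, which is not ≥ 0. All other constraints are satisfied.

not feasible — violates (ii)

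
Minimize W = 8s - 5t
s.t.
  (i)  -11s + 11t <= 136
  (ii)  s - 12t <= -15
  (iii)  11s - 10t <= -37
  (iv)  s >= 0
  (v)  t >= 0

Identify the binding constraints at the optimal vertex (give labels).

(i) and (iv)

Extreme points and W = 8s - 5t:
  (953/11, 99) → W = 2179/11
  (0, 136/11) → W = -680/11
  (0, 37/10) → W = -37/2

The minimum is at (0, 136/11). Substituting into each constraint, equality holds for (i) and (iv); the remaining constraints have slack.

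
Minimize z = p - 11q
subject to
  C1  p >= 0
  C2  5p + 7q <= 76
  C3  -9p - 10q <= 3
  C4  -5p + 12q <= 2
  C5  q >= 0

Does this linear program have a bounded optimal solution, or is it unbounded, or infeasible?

Extreme points and z = p - 11q:
  (0, 1/6) → z = -11/6
  (0, 0) → z = 0
  (898/95, 78/19) → z = -3392/95
  (76/5, 0) → z = 76/5
The feasible region has finitely many vertices and no improving ray; the minimum is -3392/95 at (898/95, 78/19).

bounded optimum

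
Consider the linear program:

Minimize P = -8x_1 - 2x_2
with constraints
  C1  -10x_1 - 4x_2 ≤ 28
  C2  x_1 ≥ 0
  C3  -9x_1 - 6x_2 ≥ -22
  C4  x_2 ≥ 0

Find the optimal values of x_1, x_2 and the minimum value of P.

Feasible corners and P = -8x_1 - 2x_2:
  (0, 11/3) → P = -22/3
  (0, 0) → P = 0
  (22/9, 0) → P = -176/9

x_1 = 22/9, x_2 = 0, minimum P = -176/9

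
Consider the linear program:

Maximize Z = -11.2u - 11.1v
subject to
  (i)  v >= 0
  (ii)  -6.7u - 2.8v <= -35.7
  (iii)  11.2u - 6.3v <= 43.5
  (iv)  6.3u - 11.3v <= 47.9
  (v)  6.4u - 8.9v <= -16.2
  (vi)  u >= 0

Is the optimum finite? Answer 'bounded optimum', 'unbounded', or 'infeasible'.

bounded optimum

Vertices and Z = -11.2u - 11.1v:
  (9079/2585, 11234/2585) → Z = -102901/1175
  (0, 12.75) → Z = -141.525
  (48921/5936, 2874/371) → Z = -661461/3710
The feasible region has finitely many vertices and no improving ray; the maximum is -102901/1175 at (9079/2585, 11234/2585).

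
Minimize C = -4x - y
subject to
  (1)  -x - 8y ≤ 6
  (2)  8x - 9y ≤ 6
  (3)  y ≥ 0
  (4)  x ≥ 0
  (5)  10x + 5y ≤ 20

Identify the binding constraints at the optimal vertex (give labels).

(2) and (5)

Feasible corners and C = -4x - y:
  (3/4, 0) → C = -3
  (21/13, 10/13) → C = -94/13
  (0, 0) → C = 0
  (0, 4) → C = -4

The minimum is at (21/13, 10/13). Substituting into each constraint, equality holds for (2) and (5); the remaining constraints have slack.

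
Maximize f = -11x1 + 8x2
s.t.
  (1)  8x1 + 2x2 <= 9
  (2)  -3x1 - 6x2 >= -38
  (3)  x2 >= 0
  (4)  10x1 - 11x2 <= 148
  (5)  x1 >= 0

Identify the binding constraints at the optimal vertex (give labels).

Corner points and f = -11x1 + 8x2:
  (9/8, 0) → f = -99/8
  (0, 9/2) → f = 36
  (0, 0) → f = 0

The maximum is at (0, 9/2). Substituting into each constraint, equality holds for (1) and (5); the remaining constraints have slack.

(1) and (5)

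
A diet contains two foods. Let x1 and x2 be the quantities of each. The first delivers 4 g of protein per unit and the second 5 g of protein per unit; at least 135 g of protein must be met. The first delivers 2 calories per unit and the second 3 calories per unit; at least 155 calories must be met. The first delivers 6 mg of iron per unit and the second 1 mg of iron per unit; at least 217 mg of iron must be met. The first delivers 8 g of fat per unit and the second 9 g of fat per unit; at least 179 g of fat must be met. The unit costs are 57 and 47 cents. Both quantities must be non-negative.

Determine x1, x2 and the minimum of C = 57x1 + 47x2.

x1 = 31, x2 = 31, minimum C = 3224

The feasible region is unbounded (it extends along (0, 1), (1, 0)), but C strictly increases along every unbounded feasible direction, so there is no improving ray and the minimum is attained at a vertex.

The binding constraints are 2x1 + 3x2 = 155 and 6x1 + x2 = 217.
Solving simultaneously gives x1 = 31, x2 = 31.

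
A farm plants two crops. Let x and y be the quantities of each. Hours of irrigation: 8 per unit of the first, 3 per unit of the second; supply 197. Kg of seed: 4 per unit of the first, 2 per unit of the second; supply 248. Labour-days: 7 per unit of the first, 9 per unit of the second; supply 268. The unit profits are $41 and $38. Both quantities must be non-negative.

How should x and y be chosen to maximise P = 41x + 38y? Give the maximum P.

Extreme points and P = 41x + 38y:
  (0, 0) → P = 0
  (0, 268/9) → P = 10184/9
  (197/8, 0) → P = 8077/8
  (19, 15) → P = 1349

x = 19, y = 15, maximum P = 1349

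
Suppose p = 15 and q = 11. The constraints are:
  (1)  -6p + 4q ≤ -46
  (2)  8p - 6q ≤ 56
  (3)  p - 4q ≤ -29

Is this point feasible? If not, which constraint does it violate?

(1): -46 ≤ -46 ✓
(2): 54 ≤ 56 ✓
(3): -29 ≤ -29 ✓

feasible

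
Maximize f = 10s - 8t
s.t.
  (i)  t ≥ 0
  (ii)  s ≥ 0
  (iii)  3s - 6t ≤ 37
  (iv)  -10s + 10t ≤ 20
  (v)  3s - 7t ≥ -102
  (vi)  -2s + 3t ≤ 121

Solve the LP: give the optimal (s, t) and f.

s = 871/3, t = 139, maximum f = 5374/3

Extreme points and f = 10s - 8t:
  (0, 0) → f = 0
  (37/3, 0) → f = 370/3
  (0, 2) → f = -16
  (871/3, 139) → f = 5374/3
  (22, 24) → f = 28

At the optimal vertex, 3s - 6t = 37 and 3s - 7t = -102.
Solving simultaneously gives s = 871/3, t = 139.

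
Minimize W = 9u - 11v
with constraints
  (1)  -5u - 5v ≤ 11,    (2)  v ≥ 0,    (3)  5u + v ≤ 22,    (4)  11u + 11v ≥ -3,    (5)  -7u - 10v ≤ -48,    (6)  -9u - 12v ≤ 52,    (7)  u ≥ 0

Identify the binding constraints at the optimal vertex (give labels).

(3) and (7)

Vertices and W = 9u - 11v:
  (4, 2) → W = 14
  (0, 22) → W = -242
  (0, 24/5) → W = -264/5

The minimum is at (0, 22). Substituting into each constraint, equality holds for (3) and (7); the remaining constraints have slack.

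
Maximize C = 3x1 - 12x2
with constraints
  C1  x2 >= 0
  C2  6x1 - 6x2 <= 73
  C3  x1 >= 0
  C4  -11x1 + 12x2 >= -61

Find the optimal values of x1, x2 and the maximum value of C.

x1 = 61/11, x2 = 0, maximum C = 183/11

Extreme points and C = 3x1 - 12x2:
  (0, 0) → C = 0
  (61/11, 0) → C = 183/11
  (85, 437/6) → C = -619
The feasible region is unbounded (it extends along (0, 1), (1, 1)), but C strictly decreases along every unbounded feasible direction, so there is no improving ray and the maximum is attained at a vertex.

The binding constraints are x2 = 0 and -11x1 + 12x2 = -61.
Solving simultaneously gives x1 = 61/11, x2 = 0.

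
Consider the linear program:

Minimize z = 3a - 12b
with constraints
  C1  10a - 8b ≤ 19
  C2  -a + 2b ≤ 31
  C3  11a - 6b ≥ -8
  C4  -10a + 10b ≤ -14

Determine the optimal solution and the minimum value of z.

Feasible corners and z = 3a - 12b:
  (-89/14, -289/28) → z = 1467/14
  (39/10, 5/2) → z = -183/10
  (-82/25, -117/25) → z = 1158/25

a = 39/10, b = 5/2, minimum z = -183/10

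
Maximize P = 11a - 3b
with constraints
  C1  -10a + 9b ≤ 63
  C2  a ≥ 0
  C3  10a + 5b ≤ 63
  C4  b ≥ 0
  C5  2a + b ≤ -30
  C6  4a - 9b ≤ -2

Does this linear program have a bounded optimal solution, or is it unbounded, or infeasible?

The boundaries -10a + 9b = 63 and a = 0 meet at (0, 7), but that point violates 2a + b ≤ -30. Every candidate vertex is excluded by some other constraint, so the feasible region is empty.

infeasible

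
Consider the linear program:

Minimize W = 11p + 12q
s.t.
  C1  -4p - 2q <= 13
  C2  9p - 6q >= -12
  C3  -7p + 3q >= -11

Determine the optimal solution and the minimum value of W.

p = -17/26, q = -135/26, minimum W = -139/2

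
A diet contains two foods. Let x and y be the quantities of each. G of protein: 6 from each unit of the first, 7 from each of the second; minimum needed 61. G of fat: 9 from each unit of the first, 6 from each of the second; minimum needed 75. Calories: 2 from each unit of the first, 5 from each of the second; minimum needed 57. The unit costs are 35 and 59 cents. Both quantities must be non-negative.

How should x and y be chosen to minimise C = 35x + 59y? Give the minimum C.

Feasible corners and C = 35x + 59y:
  (0, 25/2) → C = 1475/2
  (57/2, 0) → C = 1995/2
  (1, 11) → C = 684
The feasible region is unbounded (it extends along (0, 1), (1, 0)), but C strictly increases along every unbounded feasible direction, so there is no improving ray and the minimum is attained at a vertex.

The optimum lies where 9x + 6y = 75 and 2x + 5y = 57.
Solving simultaneously gives x = 1, y = 11.

x = 1, y = 11, minimum C = 684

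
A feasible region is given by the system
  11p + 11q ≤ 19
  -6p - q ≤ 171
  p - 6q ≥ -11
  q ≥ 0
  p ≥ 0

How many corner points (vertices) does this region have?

Intersecting each pair of boundary lines and keeping only the points that satisfy every inequality leaves:
  (19/11, 0)
  (0, 19/11)
  (0, 0)

3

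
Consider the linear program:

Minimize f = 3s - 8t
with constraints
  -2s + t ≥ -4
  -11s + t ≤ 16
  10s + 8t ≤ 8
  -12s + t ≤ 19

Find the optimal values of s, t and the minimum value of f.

s = -60/49, t = 124/49, minimum f = -1172/49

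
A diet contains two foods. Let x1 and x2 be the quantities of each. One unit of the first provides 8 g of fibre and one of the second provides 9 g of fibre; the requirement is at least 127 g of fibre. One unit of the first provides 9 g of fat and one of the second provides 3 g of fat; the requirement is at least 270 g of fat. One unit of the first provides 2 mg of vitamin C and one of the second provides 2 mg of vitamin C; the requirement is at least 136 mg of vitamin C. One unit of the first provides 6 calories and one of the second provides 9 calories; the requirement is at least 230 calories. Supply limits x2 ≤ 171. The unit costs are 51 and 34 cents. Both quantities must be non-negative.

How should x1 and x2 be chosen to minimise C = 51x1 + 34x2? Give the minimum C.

x1 = 11, x2 = 57, minimum C = 2499

Extreme points and C = 51x1 + 34x2:
  (0, 90) → C = 3060
  (0, 171) → C = 5814
  (68, 0) → C = 3468
  (11, 57) → C = 2499
The feasible region is unbounded (it extends along (1, 0)), but C strictly increases along every unbounded feasible direction, so there is no improving ray and the minimum is attained at a vertex.

The optimum lies where 9x1 + 3x2 = 270 and 2x1 + 2x2 = 136.
Solving simultaneously gives x1 = 11, x2 = 57.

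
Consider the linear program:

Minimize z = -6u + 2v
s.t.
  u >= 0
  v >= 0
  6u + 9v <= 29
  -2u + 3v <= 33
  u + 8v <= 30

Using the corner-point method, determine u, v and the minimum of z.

u = 29/6, v = 0, minimum z = -29

Feasible corners and z = -6u + 2v:
  (0, 0) → z = 0
  (0, 29/9) → z = 58/9
  (29/6, 0) → z = -29

The binding constraints are v = 0 and 6u + 9v = 29.
Solving simultaneously gives u = 29/6, v = 0.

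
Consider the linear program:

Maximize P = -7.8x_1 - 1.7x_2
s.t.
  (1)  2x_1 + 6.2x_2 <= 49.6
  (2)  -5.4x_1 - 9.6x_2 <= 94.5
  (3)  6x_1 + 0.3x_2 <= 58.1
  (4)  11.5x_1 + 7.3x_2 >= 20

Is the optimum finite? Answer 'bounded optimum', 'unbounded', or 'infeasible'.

bounded optimum

Feasible corners and P = -7.8x_1 - 1.7x_2:
  (17267/1830, 907/183) → P = -375254/4575
  (-3968/945, 1768/189) → P = 79612/4725
  (41813/4035, -10963/807) → P = -2329559/40350
The feasible region has finitely many vertices and no improving ray; the maximum is 79612/4725 at (-3968/945, 1768/189).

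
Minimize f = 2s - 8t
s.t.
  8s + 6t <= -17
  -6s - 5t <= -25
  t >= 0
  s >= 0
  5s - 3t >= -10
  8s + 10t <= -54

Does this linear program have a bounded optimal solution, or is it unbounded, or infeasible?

The boundaries 5s - 3t = -10 and 8s + 10t = -54 meet at (-131/37, -95/37), but that point violates -6s - 5t ≤ -25. Every candidate vertex is excluded by some other constraint, so the feasible region is empty.

infeasible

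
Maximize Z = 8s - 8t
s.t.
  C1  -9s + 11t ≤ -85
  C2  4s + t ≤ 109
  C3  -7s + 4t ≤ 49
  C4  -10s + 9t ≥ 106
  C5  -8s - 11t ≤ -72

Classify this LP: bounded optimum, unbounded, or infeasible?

The boundaries -9s + 11t = -85 and 4s + t = 109 meet at (1284/53, 641/53), but that point violates -10s + 9t ≥ 106. Every candidate vertex is excluded by some other constraint, so the feasible region is empty.

infeasible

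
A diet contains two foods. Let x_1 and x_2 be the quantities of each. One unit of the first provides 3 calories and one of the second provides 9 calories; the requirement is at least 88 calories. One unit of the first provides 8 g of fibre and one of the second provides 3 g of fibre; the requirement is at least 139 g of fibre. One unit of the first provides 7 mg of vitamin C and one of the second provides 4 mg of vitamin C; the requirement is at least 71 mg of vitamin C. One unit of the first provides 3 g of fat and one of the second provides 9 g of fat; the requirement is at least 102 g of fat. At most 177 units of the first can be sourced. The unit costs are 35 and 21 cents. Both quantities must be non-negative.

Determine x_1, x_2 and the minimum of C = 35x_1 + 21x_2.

x_1 = 15, x_2 = 19/3, minimum C = 658

Corner points and C = 35x_1 + 21x_2:
  (0, 139/3) → C = 973
  (34, 0) → C = 1190
  (177, 0) → C = 6195
  (15, 19/3) → C = 658
The feasible region is unbounded (it extends along (0, 1)), but C strictly increases along every unbounded feasible direction, so there is no improving ray and the minimum is attained at a vertex.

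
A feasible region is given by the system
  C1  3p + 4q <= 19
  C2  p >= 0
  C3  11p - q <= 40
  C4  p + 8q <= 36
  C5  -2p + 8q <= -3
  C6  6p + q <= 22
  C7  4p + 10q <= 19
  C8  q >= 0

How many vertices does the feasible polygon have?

5

The feasible vertices (each the meet of two boundaries and inside every other half-plane) are:
  (62/17, 2/17)
  (40/11, 0)
  (7/2, 1/2)
  (3/2, 0)
  (201/56, 13/28)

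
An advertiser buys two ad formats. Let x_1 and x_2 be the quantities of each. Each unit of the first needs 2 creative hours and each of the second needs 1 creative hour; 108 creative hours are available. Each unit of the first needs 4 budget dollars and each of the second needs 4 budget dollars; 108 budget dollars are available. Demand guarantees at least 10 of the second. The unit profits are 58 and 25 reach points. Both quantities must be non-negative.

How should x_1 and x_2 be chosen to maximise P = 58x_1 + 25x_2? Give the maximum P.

Corner points and P = 58x_1 + 25x_2:
  (0, 27) → P = 675
  (0, 10) → P = 250
  (17, 10) → P = 1236

x_1 = 17, x_2 = 10, maximum P = 1236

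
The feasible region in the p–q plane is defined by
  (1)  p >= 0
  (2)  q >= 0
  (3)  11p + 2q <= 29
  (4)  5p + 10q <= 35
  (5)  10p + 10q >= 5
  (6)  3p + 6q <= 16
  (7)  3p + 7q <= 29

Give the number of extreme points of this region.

5

Intersecting each pair of boundary lines and keeping only the points that satisfy every inequality leaves:
  (0, 1/2)
  (0, 8/3)
  (29/11, 0)
  (1/2, 0)
  (71/30, 89/60)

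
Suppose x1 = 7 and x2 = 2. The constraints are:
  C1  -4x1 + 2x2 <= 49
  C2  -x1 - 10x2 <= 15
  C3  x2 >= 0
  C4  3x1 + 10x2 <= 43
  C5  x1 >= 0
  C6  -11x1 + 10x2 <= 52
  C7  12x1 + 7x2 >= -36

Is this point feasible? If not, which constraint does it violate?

C1: -24 ≤ 49 ✓
C2: -27 ≤ 15 ✓
C3: 2 ≥ 0 ✓
C4: 41 ≤ 43 ✓
C5: 7 ≥ 0 ✓
C6: -57 ≤ 52 ✓
C7: 98 ≥ -36 ✓

feasible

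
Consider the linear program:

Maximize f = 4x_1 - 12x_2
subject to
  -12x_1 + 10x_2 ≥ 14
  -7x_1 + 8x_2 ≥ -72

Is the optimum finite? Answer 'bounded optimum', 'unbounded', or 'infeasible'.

From the feasible point (-32, -37), moving in the direction (-8, -7) keeps every constraint satisfied while f increases without bound.

unbounded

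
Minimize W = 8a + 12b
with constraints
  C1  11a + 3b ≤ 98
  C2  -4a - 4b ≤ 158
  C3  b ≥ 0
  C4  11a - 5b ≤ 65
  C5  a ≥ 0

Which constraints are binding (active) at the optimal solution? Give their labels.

Vertices and W = 8a + 12b:
  (685/88, 33/8) → W = 2459/22
  (0, 98/3) → W = 392
  (65/11, 0) → W = 520/11
  (0, 0) → W = 0

The minimum is at (0, 0). Substituting into each constraint, equality holds for C3 and C5; the remaining constraints have slack.

C3 and C5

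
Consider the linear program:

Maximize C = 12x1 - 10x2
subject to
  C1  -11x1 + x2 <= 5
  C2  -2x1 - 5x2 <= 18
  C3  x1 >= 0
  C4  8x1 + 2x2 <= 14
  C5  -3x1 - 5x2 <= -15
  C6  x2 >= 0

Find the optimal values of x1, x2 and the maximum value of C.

Corner points and C = 12x1 - 10x2:
  (0, 5) → C = -50
  (2/15, 97/15) → C = -946/15
  (0, 3) → C = -30
  (20/17, 39/17) → C = -150/17

The optimum lies where 8x1 + 2x2 = 14 and -3x1 - 5x2 = -15.
Solving simultaneously gives x1 = 20/17, x2 = 39/17.

x1 = 20/17, x2 = 39/17, maximum C = -150/17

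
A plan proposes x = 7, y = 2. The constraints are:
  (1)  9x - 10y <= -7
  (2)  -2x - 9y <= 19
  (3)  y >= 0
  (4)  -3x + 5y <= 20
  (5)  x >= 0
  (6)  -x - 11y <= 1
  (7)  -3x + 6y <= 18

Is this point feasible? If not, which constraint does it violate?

Constraint (1): 9x - 10y = 43, which is not ≤ -7. All other constraints are satisfied.

not feasible — violates (1)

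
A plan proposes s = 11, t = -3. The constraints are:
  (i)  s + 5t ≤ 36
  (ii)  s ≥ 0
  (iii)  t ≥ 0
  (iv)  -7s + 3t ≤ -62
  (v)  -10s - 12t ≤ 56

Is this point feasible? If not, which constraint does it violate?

Constraint (iii): t = -3, which is not ≥ 0. All other constraints are satisfied.

not feasible — violates (iii)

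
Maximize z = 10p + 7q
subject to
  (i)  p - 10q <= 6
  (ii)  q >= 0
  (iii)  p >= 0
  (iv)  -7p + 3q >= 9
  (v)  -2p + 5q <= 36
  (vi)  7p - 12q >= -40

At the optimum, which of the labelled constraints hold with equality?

Extreme points and z = 10p + 7q:
  (0, 3) → z = 21
  (0, 10/3) → z = 70/3
  (4/21, 31/9) → z = 1639/63

The maximum is at (4/21, 31/9). Substituting into each constraint, equality holds for (iv) and (vi); the remaining constraints have slack.

(iv) and (vi)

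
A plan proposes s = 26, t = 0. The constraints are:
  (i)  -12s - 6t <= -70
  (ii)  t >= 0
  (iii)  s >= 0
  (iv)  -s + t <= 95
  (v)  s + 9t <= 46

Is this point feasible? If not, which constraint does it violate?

feasible

(i): -312 ≤ -70 ✓
(ii): 0 ≥ 0 ✓
(iii): 26 ≥ 0 ✓
(iv): -26 ≤ 95 ✓
(v): 26 ≤ 46 ✓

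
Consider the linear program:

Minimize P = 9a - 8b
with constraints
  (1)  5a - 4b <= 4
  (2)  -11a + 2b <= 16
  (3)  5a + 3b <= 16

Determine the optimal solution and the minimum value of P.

a = -16/43, b = 256/43, minimum P = -2192/43

Vertices and P = 9a - 8b:
  (-36/17, -62/17) → P = 172/17
  (76/35, 12/7) → P = 204/35
  (-16/43, 256/43) → P = -2192/43

The binding constraints are -11a + 2b = 16 and 5a + 3b = 16.
Solving simultaneously gives a = -16/43, b = 256/43.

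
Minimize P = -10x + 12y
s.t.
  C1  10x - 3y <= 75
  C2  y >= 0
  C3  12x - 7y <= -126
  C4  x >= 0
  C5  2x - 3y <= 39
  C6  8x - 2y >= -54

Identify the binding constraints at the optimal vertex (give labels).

Feasible corners and P = -10x + 12y:
  (903/34, 1080/17) → P = 8445/17
  (0, 18) → P = 216
  (0, 27) → P = 324
The feasible region is unbounded (it extends along (3, 10), (1, 4)), but P strictly increases along every unbounded feasible direction, so there is no improving ray and the minimum is attained at a vertex.

The minimum is at (0, 18). Substituting into each constraint, equality holds for C3 and C4; the remaining constraints have slack.

C3 and C4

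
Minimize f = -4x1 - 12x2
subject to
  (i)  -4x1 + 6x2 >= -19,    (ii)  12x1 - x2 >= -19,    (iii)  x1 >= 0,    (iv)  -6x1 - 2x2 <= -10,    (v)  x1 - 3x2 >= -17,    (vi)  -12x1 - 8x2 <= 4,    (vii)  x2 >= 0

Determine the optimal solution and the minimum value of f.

x1 = 53/2, x2 = 29/2, minimum f = -280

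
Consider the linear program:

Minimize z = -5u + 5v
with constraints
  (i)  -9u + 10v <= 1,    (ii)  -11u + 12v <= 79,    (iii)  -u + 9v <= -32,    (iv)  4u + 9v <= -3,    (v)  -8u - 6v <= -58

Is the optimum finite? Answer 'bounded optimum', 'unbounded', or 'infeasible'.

unbounded

From the feasible point (45/4, -16/3), moving in the direction (6, -8) keeps every constraint satisfied while z decreases without bound.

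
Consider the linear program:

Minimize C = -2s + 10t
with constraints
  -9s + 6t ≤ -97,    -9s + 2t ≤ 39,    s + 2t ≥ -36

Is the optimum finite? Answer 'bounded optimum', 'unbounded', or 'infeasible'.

unbounded

From the feasible point (-11/12, -421/24), moving in the direction (2, -1) keeps every constraint satisfied while C decreases without bound.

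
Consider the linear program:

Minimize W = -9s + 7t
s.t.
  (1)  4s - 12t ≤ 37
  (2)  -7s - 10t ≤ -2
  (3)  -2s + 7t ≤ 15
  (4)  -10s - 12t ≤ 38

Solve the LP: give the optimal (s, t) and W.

s = 439/4, t = 67/2, minimum W = -3013/4

Feasible corners and W = -9s + 7t:
  (197/62, -251/124) → W = -5303/124
  (439/4, 67/2) → W = -3013/4
  (-136/69, 109/69) → W = 1987/69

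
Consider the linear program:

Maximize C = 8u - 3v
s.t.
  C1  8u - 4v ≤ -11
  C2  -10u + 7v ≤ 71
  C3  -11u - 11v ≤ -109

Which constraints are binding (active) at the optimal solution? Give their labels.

Vertices and C = 8u - 3v:
  (207/16, 229/8) → C = 141/8
  (105/44, 331/44) → C = -153/44
  (-18/187, 1871/187) → C = -5757/187

The maximum is at (207/16, 229/8). Substituting into each constraint, equality holds for C1 and C2; the remaining constraints have slack.

C1 and C2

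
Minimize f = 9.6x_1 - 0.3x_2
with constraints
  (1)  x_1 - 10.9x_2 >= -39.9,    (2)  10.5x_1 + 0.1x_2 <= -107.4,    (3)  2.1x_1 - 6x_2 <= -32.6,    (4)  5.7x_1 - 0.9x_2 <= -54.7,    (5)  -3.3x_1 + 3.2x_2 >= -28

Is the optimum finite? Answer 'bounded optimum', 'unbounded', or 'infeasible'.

From the feasible point (-23493/2291, 6231/2291), moving in the direction (-10.9, -1) keeps every constraint satisfied while f decreases without bound.

unbounded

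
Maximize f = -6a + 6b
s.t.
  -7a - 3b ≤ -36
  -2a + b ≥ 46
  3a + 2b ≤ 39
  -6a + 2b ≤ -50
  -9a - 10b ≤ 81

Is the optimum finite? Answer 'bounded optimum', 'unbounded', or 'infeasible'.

The boundaries -7a - 3b = -36 and -2a + b = 46 meet at (-102/13, 394/13), but that point violates -6a + 2b ≤ -50. Every candidate vertex is excluded by some other constraint, so the feasible region is empty.

infeasible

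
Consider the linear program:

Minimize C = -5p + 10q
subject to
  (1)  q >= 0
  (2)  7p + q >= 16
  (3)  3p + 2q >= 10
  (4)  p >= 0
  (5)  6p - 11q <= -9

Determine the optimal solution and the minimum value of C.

Feasible corners and C = -5p + 10q:
  (2, 2) → C = 10
  (0, 16) → C = 160
  (92/45, 29/15) → C = 82/9
The feasible region is unbounded (it extends along (0, 1), (11, 6)), but C strictly increases along every unbounded feasible direction, so there is no improving ray and the minimum is attained at a vertex.

p = 92/45, q = 29/15, minimum C = 82/9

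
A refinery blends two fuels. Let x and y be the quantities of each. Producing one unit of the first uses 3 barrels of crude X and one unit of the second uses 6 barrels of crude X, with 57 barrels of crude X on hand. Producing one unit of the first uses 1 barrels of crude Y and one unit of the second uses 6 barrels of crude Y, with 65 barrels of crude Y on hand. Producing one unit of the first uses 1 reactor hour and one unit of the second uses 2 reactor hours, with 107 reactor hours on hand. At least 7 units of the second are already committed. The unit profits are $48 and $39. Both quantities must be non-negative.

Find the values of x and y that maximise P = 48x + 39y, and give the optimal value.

x = 5, y = 7, maximum P = 513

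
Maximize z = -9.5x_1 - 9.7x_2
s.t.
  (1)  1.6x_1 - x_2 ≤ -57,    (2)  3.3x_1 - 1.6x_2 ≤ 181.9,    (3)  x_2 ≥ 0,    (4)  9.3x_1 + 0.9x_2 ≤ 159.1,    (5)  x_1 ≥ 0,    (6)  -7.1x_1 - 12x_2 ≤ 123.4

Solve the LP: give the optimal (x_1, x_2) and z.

Vertices and z = -9.5x_1 - 9.7x_2:
  (5390/537, 39233/537) → z = -1439217/1790
  (0, 57) → z = -5529/10
  (0, 1591/9) → z = -154327/90

The optimum lies where 1.6x_1 - x_2 = -57 and x_1 = 0.
Solving simultaneously gives x_1 = 0, x_2 = 57.

x_1 = 0, x_2 = 57, maximum z = -552.9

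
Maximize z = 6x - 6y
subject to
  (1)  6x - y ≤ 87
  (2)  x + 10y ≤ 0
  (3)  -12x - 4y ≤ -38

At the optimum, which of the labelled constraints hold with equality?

Corner points and z = 6x - 6y:
  (870/61, -87/61) → z = 5742/61
  (193/18, -68/3) → z = 601/3
  (95/29, -19/58) → z = 627/29

The maximum is at (193/18, -68/3). Substituting into each constraint, equality holds for (1) and (3); the remaining constraints have slack.

(1) and (3)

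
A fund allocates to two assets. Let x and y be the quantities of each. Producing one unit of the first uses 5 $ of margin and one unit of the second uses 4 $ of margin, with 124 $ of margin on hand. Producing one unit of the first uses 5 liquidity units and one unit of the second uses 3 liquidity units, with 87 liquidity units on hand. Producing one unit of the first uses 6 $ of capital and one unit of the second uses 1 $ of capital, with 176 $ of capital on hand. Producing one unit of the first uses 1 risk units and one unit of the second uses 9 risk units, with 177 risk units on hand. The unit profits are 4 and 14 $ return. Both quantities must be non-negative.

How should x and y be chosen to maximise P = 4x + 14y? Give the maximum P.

Corner points and P = 4x + 14y:
  (0, 0) → P = 0
  (0, 59/3) → P = 826/3
  (87/5, 0) → P = 348/5
  (6, 19) → P = 290

The binding constraints are 5x + 3y = 87 and x + 9y = 177.
Solving simultaneously gives x = 6, y = 19.

x = 6, y = 19, maximum P = 290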